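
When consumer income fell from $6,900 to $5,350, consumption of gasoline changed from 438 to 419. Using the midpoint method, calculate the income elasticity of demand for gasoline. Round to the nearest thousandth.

%ΔQ = (419 − 438)/[(438+419)/2] = -19/428.5 ≈ -0.0443.
%ΔM = (5,350 − 6,900)/[(6,900+5,350)/2] = -1550/6125 ≈ -0.2531.
E_I = %ΔQ/%ΔM ≈ 0.175.
E_I ∈ (0,1): normal good (necessity).

0.175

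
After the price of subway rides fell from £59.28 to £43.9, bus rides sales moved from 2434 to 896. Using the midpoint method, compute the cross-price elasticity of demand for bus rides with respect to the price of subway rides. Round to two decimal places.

3.10

%ΔQ_x = (896 − 2434)/[(2434+896)/2] = -1538/1665 ≈ -0.9237.
%ΔP_y = (43.9 − 59.28)/[(59.28+43.9)/2] ≈ -0.2981.
E_xy = -0.9237/-0.2981 ≈ 3.10.
E_xy > 0, so bus rides and subway rides are substitutes.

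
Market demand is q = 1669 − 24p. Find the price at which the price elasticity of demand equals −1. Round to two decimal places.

For linear demand q = a − bp, E = −bp/(a − bp). |E| = 1 ⇒ bp = a − bp ⇒ p = a/(2b).
p = 1669/(2·24) ≈ 34.77.

34.77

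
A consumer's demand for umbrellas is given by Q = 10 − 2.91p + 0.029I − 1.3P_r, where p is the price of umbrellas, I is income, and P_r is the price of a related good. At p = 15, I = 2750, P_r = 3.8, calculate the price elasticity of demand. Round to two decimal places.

-1.06

Evaluating quantity at (p, I, P_r) gives Q = 10 − 2.91(15) + 0.029(2750) − 1.3(3.8) = 10 − 43.65 + 79.75 − 4.94 = 41.16.
∂Q/∂p = −2.91, so E_p = (−2.91)·(15/41.16) ≈ -1.06.
|E_p| > 1: demand is elastic.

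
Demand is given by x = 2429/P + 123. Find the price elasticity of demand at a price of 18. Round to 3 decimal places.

-0.523

At P = 18, x = 257.9444.
dx/dP = −2429/P² = −7.4969.
Point elasticity E = (dx/dP)·(P/x) = -7.4969 × 18/257.9444 ≈ -0.523.
|E| < 1, so demand is inelastic at this price.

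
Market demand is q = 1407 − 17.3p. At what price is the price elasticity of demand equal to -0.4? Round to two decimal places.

Set −bp/(a − bp) = −0.4 ⇒ bp = 0.4(a − bp) ⇒ bp(1+0.4) = 0.4·a.
p = 0.4·1407/(17.3·1.4) ≈ 23.24.

23.24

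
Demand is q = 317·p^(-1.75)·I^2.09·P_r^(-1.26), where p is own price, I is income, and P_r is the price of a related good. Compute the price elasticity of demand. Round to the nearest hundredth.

For a Cobb–Douglas (constant-elasticity) form q = A·p^α·…, the elasticity with respect to p equals the exponent α at every point.
Here the exponent on p is -1.75, so the price elasticity of demand is -1.75.

-1.75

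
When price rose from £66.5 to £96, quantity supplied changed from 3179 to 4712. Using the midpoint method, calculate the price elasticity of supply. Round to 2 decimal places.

1.07

%Δq = (4712 − 3179)/[(3179 + 4712)/2] = 1533/3945.5 ≈ 0.3885.
%Δp = (96 − 66.5)/[(66.5 + 96)/2] = 29.5/81.25 ≈ 0.3631.
Arc elasticity E = %Δq/%Δp ≈ 0.3885/0.3631 ≈ 1.07.
|E| > 1: supply is elastic over this range.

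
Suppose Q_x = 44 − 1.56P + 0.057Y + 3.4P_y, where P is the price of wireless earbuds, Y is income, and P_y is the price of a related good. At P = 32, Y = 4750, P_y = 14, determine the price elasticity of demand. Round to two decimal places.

At the given point, Q_x = 44 − 1.56(32) + 0.057(4750) + 3.4(14) = 44 − 49.92 + 270.75 + 47.6 = 312.43.
∂Q_x/∂P = −1.56, so E_p = (−1.56)·(32/312.43) ≈ -0.16.
|E_p| < 1: demand is inelastic.

-0.16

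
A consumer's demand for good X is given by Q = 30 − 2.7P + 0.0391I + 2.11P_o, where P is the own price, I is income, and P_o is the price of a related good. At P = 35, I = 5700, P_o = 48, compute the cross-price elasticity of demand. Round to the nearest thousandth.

Q = 30 − 2.7(35) + 0.0391(5700) + 2.11(48) = 30 − 94.5 + 222.87 + 101.28 = 259.65.
∂Q/∂P_o = +2.11, so E_xy = 2.11·(48/259.65) ≈ 0.390.
E_xy > 0: the goods are substitutes.

0.390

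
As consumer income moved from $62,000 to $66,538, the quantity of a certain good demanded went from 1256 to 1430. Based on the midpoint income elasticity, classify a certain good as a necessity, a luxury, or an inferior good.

luxury

%ΔQ = (1430 − 1256)/[(1256+1430)/2] = 174/1343 ≈ 0.1296.
%ΔM = (66,538 − 62,000)/[(62,000+66,538)/2] = 4538/64269 ≈ 0.0706.
E_I = %ΔQ/%ΔM ≈ 1.835.
E_I > 1: normal good (luxury).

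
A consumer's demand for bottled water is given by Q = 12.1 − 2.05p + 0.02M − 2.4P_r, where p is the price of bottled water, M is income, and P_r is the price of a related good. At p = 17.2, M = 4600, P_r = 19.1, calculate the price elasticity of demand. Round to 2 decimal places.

At the given point, Q = 12.1 − 2.05(17.2) + 0.02(4600) − 2.4(19.1) = 12.1 − 35.26 + 92 − 45.84 = 23.
∂Q/∂p = −2.05, so E_p = (−2.05)·(17.2/23) ≈ -1.53.
|E_p| > 1: demand is elastic.

-1.53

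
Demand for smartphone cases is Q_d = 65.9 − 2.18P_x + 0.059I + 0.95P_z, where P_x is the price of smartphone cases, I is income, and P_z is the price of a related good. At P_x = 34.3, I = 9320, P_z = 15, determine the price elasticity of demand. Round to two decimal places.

-0.13

Evaluating quantity at (P_x, I, P_z) gives Q_d = 65.9 − 2.18(34.3) + 0.059(9320) + 0.95(15) = 65.9 − 74.774 + 549.88 + 14.25 = 555.256.
∂Q_d/∂P_x = −2.18, so E_p = (−2.18)·(34.3/555.256) ≈ -0.13.
|E_p| < 1: demand is inelastic.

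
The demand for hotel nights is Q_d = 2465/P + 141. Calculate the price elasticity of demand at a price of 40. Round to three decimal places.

-0.304

At P = 40, Q_d = 202.625.
dQ_d/dP = −2465/P² = −1.5406.
Point elasticity E = (dQ_d/dP)·(P/Q_d) = -1.5406 × 40/202.625 ≈ -0.304.
|E| < 1, so demand is inelastic at this price.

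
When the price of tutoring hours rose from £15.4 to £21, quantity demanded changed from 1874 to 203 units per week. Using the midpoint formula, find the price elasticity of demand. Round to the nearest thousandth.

-5.229

%Δq = (203 − 1874)/[(1874 + 203)/2] = -1671/1038.5 ≈ -1.6091.
%Δp = (21 − 15.4)/[(15.4 + 21)/2] = 5.6/18.2 ≈ 0.3077.
Arc elasticity E = %Δq/%Δp ≈ -1.6091/0.3077 ≈ -5.229.
|E| > 1: demand is elastic over this range.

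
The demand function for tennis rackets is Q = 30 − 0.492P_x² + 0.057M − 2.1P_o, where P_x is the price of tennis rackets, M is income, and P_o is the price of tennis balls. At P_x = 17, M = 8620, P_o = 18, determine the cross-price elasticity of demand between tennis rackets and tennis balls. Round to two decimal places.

-0.11

Evaluating quantity at (P_x, M, P_o) gives Q = 30 − 0.492(17)² + 0.057(8620) − 2.1(18) = 30 − 142.188 + 491.34 − 37.8 = 341.352.
∂Q/∂P_o = −2.1, so E_xy = -2.1·(18/341.352) ≈ -0.11.
E_xy < 0: the goods are complements.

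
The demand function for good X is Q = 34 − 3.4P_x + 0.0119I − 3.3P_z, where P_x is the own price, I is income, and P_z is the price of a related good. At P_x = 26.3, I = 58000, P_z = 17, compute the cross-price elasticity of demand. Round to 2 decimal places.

Evaluating quantity at (P_x, I, P_z) gives Q = 34 − 3.4(26.3) + 0.0119(58000) − 3.3(17) = 34 − 89.42 + 690.2 − 56.1 = 578.68.
∂Q/∂P_z = −3.3, so E_xy = -3.3·(17/578.68) ≈ -0.10.
E_xy < 0: the goods are complements.

-0.10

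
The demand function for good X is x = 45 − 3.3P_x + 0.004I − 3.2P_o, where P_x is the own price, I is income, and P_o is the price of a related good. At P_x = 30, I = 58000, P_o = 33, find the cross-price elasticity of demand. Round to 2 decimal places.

-1.46

First evaluate x: 45 − 3.3(30) + 0.004(58000) − 3.2(33) = 45 − 99 + 232 − 105.6 = 72.4.
∂x/∂P_o = −3.2, so E_xy = -3.2·(33/72.4) ≈ -1.46.
E_xy < 0: the goods are complements.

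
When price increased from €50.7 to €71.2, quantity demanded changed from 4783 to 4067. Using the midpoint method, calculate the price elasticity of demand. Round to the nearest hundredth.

%Δq = (4067 − 4783)/[(4783 + 4067)/2] = -716/4425 ≈ -0.1618.
%ΔP = (71.2 − 50.7)/[(50.7 + 71.2)/2] = 20.5/60.95 ≈ 0.3363.
Arc elasticity E = %Δq/%ΔP ≈ -0.1618/0.3363 ≈ -0.48.
|E| < 1: demand is inelastic over this range.

-0.48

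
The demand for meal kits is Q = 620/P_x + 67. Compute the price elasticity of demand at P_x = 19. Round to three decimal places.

At P_x = 19, Q = 99.6316.
dQ/dP_x = −620/P_x² = −1.7175.
Point elasticity E = (dQ/dP_x)·(P_x/Q) = -1.7175 × 19/99.6316 ≈ -0.328.
|E| < 1, so demand is inelastic at this price.

-0.328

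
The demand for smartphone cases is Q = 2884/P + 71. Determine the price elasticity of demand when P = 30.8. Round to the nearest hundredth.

At P = 30.8, Q = 164.6364.
dQ/dP = −2884/P² = −3.0401.
Point elasticity E = (dQ/dP)·(P/Q) = -3.0401 × 30.8/164.6364 ≈ -0.57.
|E| < 1, so demand is inelastic at this price.

-0.57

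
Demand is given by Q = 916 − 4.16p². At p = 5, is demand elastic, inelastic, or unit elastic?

At p = 5, Q = 812.
dQ/dp = −2·4.16·p = −41.6.
Point elasticity E = (dQ/dp)·(p/Q) = -41.6 × 5/812 ≈ -0.256.
|E| ≈ 0.256 < 1, so demand is inelastic.

inelastic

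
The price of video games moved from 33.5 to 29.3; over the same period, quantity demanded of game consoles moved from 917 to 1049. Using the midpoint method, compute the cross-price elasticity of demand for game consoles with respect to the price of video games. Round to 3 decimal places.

-1.004

%ΔQ_x = (1049 − 917)/[(917+1049)/2] = 132/983 ≈ 0.1343.
%ΔP_y = (29.3 − 33.5)/[(33.5+29.3)/2] ≈ -0.1338.
E_xy = 0.1343/-0.1338 ≈ -1.004.
E_xy < 0, so game consoles and video games are complements.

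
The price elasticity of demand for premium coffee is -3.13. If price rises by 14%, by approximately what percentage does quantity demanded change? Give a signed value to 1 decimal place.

-43.8

%ΔQ ≈ E × %ΔP = (-3.13) × (14%) ≈ -43.8%.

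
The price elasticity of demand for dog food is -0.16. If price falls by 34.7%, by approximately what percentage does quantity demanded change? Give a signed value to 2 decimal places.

%ΔQ ≈ E × %ΔP = (-0.16) × (-34.7%) ≈ 5.55%.

5.55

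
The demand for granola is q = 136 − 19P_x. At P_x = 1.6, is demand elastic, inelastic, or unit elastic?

At P_x = 1.6, q = 105.6.
dq/dP_x = −19.
Point elasticity E = (dq/dP_x)·(P_x/q) = -19 × 1.6/105.6 ≈ -0.288.
|E| ≈ 0.288 < 1, so demand is inelastic.

inelastic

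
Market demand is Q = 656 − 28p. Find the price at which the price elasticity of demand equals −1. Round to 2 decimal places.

For linear demand Q = a − bp, E = −bp/(a − bp). |E| = 1 ⇒ bp = a − bp ⇒ p = a/(2b).
p = 656/(2·28) ≈ 11.71.

11.71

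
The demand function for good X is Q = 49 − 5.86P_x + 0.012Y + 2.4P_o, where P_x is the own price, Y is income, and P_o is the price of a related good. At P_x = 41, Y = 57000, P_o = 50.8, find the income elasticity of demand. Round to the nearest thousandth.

1.113

At the given point, Q = 49 − 5.86(41) + 0.012(57000) + 2.4(50.8) = 49 − 240.26 + 684 + 121.92 = 614.66.
∂Q/∂Y = +0.012, so E_I = 0.012·(57000/614.66) ≈ 1.113.
E_I > 1: normal good (luxury).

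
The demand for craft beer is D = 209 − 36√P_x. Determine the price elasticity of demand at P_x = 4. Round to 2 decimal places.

At P_x = 4, D = 137.
dD/dP_x = −36/(2√P_x) = −36/(2·2).
Point elasticity E = (dD/dP_x)·(P_x/D) = -9 × 4/137 ≈ -0.26.
|E| < 1, so demand is inelastic at this price.

-0.26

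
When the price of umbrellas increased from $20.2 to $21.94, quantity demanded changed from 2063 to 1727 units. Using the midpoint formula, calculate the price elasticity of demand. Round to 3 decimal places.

%ΔQ = (1727 − 2063)/[(2063 + 1727)/2] = -336/1895 ≈ -0.1773.
%Δp = (21.94 − 20.2)/[(20.2 + 21.94)/2] = 1.74/21.07 ≈ 0.0826.
Arc elasticity E = %ΔQ/%Δp ≈ -0.1773/0.0826 ≈ -2.147.
|E| > 1: demand is elastic over this range.

-2.147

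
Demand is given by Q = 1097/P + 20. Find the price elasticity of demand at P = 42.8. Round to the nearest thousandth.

-0.562

At P = 42.8, Q = 45.6308.
dQ/dP = −1097/P² = −0.5989.
Point elasticity E = (dQ/dP)·(P/Q) = -0.5989 × 42.8/45.6308 ≈ -0.562.
|E| < 1, so demand is inelastic at this price.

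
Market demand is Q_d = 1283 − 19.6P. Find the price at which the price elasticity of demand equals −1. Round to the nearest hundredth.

For linear demand Q_d = a − bP, E = −bP/(a − bP). |E| = 1 ⇒ bP = a − bP ⇒ P = a/(2b).
P = 1283/(2·19.6) ≈ 32.73.

32.73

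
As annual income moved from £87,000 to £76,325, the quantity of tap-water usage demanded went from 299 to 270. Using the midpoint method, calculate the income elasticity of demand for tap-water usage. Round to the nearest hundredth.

%ΔQ = (270 − 299)/[(299+270)/2] = -29/284.5 ≈ -0.1019.
%ΔM = (76,325 − 87,000)/[(87,000+76,325)/2] = -10675/81662.5 ≈ -0.1307.
E_I = %ΔQ/%ΔM ≈ 0.78.
E_I ∈ (0,1): normal good (necessity).

0.78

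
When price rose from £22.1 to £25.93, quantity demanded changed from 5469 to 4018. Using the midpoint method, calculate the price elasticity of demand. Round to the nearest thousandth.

-1.918

%ΔQ = (4018 − 5469)/[(5469 + 4018)/2] = -1451/4743.5 ≈ -0.3059.
%ΔP = (25.93 − 22.1)/[(22.1 + 25.93)/2] = 3.83/24.015 ≈ 0.1595.
Arc elasticity E = %ΔQ/%ΔP ≈ -0.3059/0.1595 ≈ -1.918.
|E| > 1: demand is elastic over this range.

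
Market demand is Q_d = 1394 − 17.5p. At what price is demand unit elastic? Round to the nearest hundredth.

For linear demand Q_d = a − bp, E = −bp/(a − bp). |E| = 1 ⇒ bp = a − bp ⇒ p = a/(2b).
p = 1394/(2·17.5) ≈ 39.83.

39.83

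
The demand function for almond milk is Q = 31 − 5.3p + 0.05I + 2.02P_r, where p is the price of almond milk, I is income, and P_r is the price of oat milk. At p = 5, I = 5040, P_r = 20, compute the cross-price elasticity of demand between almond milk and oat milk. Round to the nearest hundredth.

Q = 31 − 5.3(5) + 0.05(5040) + 2.02(20) = 31 − 26.5 + 252 + 40.4 = 296.9.
∂Q/∂P_r = +2.02, so E_xy = 2.02·(20/296.9) ≈ 0.14.
E_xy > 0: the goods are substitutes.

0.14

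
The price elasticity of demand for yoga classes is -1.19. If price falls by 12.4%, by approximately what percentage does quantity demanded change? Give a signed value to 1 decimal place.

%ΔQ ≈ E × %ΔP = (-1.19) × (-12.4%) ≈ 14.8%.

14.8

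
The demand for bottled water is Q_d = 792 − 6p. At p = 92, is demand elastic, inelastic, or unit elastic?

elastic

At p = 92, Q_d = 240.
dQ_d/dp = −6.
Point elasticity E = (dQ_d/dp)·(p/Q_d) = -6 × 92/240 ≈ -2.300.
|E| ≈ 2.300 > 1, so demand is elastic.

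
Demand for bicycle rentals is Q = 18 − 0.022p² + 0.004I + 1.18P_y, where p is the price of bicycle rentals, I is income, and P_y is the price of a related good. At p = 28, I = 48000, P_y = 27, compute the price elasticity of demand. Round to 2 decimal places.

-0.15

Substituting, Q = 18 − 0.022(28)² + 0.004(48000) + 1.18(27) = 18 − 17.248 + 192 + 31.86 = 224.612.
∂Q/∂p = −2·0.022·p = -1.232, so E_p = -1.232·(28/224.612) ≈ -0.15.
|E_p| < 1: demand is inelastic.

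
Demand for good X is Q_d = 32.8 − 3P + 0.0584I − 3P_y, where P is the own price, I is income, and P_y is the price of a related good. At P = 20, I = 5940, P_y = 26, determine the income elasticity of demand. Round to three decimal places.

Q_d = 32.8 − 3(20) + 0.0584(5940) − 3(26) = 32.8 − 60 + 346.896 − 78 = 241.696.
∂Q_d/∂I = +0.0584, so E_I = 0.0584·(5940/241.696) ≈ 1.435.
E_I > 1: normal good (luxury).

1.435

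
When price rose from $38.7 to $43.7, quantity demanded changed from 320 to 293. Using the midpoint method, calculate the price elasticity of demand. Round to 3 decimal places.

%Δq = (293 − 320)/[(320 + 293)/2] = -27/306.5 ≈ -0.0881.
%Δp = (43.7 − 38.7)/[(38.7 + 43.7)/2] = 5/41.2 ≈ 0.1214.
Arc elasticity E = %Δq/%Δp ≈ -0.0881/0.1214 ≈ -0.726.
|E| < 1: demand is inelastic over this range.

-0.726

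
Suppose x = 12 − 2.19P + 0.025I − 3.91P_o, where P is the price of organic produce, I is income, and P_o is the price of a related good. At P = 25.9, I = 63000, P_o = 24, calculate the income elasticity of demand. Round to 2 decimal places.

First evaluate x: 12 − 2.19(25.9) + 0.025(63000) − 3.91(24) = 12 − 56.721 + 1575 − 93.84 = 1436.439.
∂x/∂I = +0.025, so E_I = 0.025·(63000/1436.439) ≈ 1.10.
E_I > 1: normal good (luxury).

1.10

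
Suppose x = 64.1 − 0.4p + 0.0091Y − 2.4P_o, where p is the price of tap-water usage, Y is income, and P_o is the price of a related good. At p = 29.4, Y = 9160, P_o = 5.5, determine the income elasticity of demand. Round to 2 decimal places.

0.68

At the given point, x = 64.1 − 0.4(29.4) + 0.0091(9160) − 2.4(5.5) = 64.1 − 11.76 + 83.356 − 13.2 = 122.496.
∂x/∂Y = +0.0091, so E_I = 0.0091·(9160/122.496) ≈ 0.68.
E_I ∈ (0,1): normal good (necessity).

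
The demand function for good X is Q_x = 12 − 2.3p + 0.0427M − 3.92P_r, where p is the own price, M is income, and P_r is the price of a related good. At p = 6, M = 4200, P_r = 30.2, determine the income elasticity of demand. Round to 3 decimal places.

3.032

Evaluating quantity at (p, M, P_r) gives Q_x = 12 − 2.3(6) + 0.0427(4200) − 3.92(30.2) = 12 − 13.8 + 179.34 − 118.384 = 59.156.
∂Q_x/∂M = +0.0427, so E_I = 0.0427·(4200/59.156) ≈ 3.032.
E_I > 1: normal good (luxury).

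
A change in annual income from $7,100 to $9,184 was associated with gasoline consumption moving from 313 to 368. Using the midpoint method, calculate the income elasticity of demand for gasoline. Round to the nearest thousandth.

%ΔQ = (368 − 313)/[(313+368)/2] = 55/340.5 ≈ 0.1615.
%ΔM = (9,184 − 7,100)/[(7,100+9,184)/2] = 2084/8142 ≈ 0.2560.
E_I = %ΔQ/%ΔM ≈ 0.631.
E_I ∈ (0,1): normal good (necessity).

0.631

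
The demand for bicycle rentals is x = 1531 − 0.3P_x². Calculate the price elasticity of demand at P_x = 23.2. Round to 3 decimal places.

-0.236

At P_x = 23.2, x = 1369.528.
dx/dP_x = −2·0.3·P_x = −13.92.
Point elasticity E = (dx/dP_x)·(P_x/x) = -13.92 × 23.2/1369.528 ≈ -0.236.
|E| < 1, so demand is inelastic at this price.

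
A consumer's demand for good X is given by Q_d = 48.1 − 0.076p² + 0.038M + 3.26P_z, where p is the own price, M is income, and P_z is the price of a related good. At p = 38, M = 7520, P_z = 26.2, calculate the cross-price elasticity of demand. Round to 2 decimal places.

0.28

First evaluate Q_d: 48.1 − 0.076(38)² + 0.038(7520) + 3.26(26.2) = 48.1 − 109.744 + 285.76 + 85.412 = 309.528.
∂Q_d/∂P_z = +3.26, so E_xy = 3.26·(26.2/309.528) ≈ 0.28.
E_xy > 0: the goods are substitutes.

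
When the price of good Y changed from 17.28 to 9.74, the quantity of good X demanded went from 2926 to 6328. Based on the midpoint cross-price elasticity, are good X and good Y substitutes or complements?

%ΔQ_x = (6328 − 2926)/[(2926+6328)/2] = 3402/4627 ≈ 0.7352.
%ΔP_y = (9.74 − 17.28)/[(17.28+9.74)/2] ≈ -0.5581.
E_xy = 0.7352/-0.5581 ≈ -1.317.
E_xy < 0, so the goods are complements.

complements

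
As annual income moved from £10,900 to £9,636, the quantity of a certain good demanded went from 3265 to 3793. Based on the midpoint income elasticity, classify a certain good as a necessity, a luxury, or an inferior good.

%ΔQ = (3793 − 3265)/[(3265+3793)/2] = 528/3529 ≈ 0.1496.
%ΔI = (9,636 − 10,900)/[(10,900+9,636)/2] = -1264/10268 ≈ -0.1231.
E_I = %ΔQ/%ΔI ≈ -1.215.
E_I < 0: inferior good.

inferior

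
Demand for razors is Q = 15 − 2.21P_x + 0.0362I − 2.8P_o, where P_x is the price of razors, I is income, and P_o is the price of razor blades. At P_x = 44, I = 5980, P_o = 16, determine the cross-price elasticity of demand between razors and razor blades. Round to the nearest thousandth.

First evaluate Q: 15 − 2.21(44) + 0.0362(5980) − 2.8(16) = 15 − 97.24 + 216.476 − 44.8 = 89.436.
∂Q/∂P_o = −2.8, so E_xy = -2.8·(16/89.436) ≈ -0.501.
E_xy < 0: the goods are complements.

-0.501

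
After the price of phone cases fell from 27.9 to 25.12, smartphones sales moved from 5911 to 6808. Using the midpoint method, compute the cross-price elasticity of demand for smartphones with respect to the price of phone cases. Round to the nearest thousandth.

-1.345

%ΔQ_x = (6808 − 5911)/[(5911+6808)/2] = 897/6359.5 ≈ 0.1410.
%ΔP_y = (25.12 − 27.9)/[(27.9+25.12)/2] ≈ -0.1049.
E_xy = 0.1410/-0.1049 ≈ -1.345.
E_xy < 0, so smartphones and phone cases are complements.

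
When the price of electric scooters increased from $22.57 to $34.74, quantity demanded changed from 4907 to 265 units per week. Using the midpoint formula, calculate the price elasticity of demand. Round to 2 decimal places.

-4.23

%ΔQ = (265 − 4907)/[(4907 + 265)/2] = -4642/2586 ≈ -1.7951.
%Δp = (34.74 − 22.57)/[(22.57 + 34.74)/2] = 12.17/28.655 ≈ 0.4247.
Arc elasticity E = %ΔQ/%Δp ≈ -1.7951/0.4247 ≈ -4.23.
|E| > 1: demand is elastic over this range.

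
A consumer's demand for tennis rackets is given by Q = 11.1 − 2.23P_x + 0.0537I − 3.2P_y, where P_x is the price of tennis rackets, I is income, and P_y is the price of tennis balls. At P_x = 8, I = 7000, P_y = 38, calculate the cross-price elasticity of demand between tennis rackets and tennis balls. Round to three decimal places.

At the given point, Q = 11.1 − 2.23(8) + 0.0537(7000) − 3.2(38) = 11.1 − 17.84 + 375.9 − 121.6 = 247.56.
∂Q/∂P_y = −3.2, so E_xy = -3.2·(38/247.56) ≈ -0.491.
E_xy < 0: the goods are complements.

-0.491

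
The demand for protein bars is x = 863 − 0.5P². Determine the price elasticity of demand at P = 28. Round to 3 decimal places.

-1.665

At P = 28, x = 471.
dx/dP = −2·0.5·P = −28.
Point elasticity E = (dx/dP)·(P/x) = -28 × 28/471 ≈ -1.665.
|E| > 1, so demand is elastic at this price.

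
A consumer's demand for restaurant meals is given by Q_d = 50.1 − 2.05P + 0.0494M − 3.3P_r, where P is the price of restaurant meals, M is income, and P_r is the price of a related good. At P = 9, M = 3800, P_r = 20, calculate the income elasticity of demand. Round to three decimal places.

First evaluate Q_d: 50.1 − 2.05(9) + 0.0494(3800) − 3.3(20) = 50.1 − 18.45 + 187.72 − 66 = 153.37.
∂Q_d/∂M = +0.0494, so E_I = 0.0494·(3800/153.37) ≈ 1.224.
E_I > 1: normal good (luxury).

1.224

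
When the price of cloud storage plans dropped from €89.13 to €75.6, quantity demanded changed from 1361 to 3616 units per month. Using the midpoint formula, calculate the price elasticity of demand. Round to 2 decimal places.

-5.52

%ΔQ = (3616 − 1361)/[(1361 + 3616)/2] = 2255/2488.5 ≈ 0.9062.
%Δp = (75.6 − 89.13)/[(89.13 + 75.6)/2] = -13.53/82.365 ≈ -0.1643.
Arc elasticity E = %ΔQ/%Δp ≈ 0.9062/-0.1643 ≈ -5.52.
|E| > 1: demand is elastic over this range.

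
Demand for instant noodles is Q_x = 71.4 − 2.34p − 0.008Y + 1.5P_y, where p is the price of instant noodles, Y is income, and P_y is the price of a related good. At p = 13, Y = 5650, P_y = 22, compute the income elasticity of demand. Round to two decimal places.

Evaluating quantity at (p, Y, P_y) gives Q_x = 71.4 − 2.34(13) − 0.008(5650) + 1.5(22) = 71.4 − 30.42 − 45.2 + 33 = 28.78.
∂Q_x/∂Y = −0.008, so E_I = -0.008·(5650/28.78) ≈ -1.57.
E_I < 0: inferior good.

-1.57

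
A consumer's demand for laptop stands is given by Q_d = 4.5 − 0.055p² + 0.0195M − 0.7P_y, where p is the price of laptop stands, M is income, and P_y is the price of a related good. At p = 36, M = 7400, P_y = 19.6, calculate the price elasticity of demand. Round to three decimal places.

-2.234

Evaluating quantity at (p, M, P_y) gives Q_d = 4.5 − 0.055(36)² + 0.0195(7400) − 0.7(19.6) = 4.5 − 71.28 + 144.3 − 13.72 = 63.8.
∂Q_d/∂p = −2·0.055·p = -3.96, so E_p = -3.96·(36/63.8) ≈ -2.234.
|E_p| > 1: demand is elastic.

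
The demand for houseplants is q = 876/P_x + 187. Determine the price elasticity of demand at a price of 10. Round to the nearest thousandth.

At P_x = 10, q = 274.6.
dq/dP_x = −876/P_x² = −8.76.
Point elasticity E = (dq/dP_x)·(P_x/q) = -8.76 × 10/274.6 ≈ -0.319.
|E| < 1, so demand is inelastic at this price.

-0.319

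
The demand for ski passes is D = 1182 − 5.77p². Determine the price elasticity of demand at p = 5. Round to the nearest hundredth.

At p = 5, D = 1037.75.
dD/dp = −2·5.77·p = −57.7.
Point elasticity E = (dD/dp)·(p/D) = -57.7 × 5/1037.75 ≈ -0.28.
|E| < 1, so demand is inelastic at this price.

-0.28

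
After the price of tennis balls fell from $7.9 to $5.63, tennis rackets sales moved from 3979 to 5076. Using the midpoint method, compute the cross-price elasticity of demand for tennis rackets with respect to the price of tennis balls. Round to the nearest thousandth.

-0.722

%ΔQ_x = (5076 − 3979)/[(3979+5076)/2] = 1097/4527.5 ≈ 0.2423.
%ΔP_y = (5.63 − 7.9)/[(7.9+5.63)/2] ≈ -0.3356.
E_xy = 0.2423/-0.3356 ≈ -0.722.
E_xy < 0, so tennis rackets and tennis balls are complements.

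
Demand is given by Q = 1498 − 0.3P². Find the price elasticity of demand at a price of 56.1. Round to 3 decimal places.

At P = 56.1, Q = 553.837.
dQ/dP = −2·0.3·P = −33.66.
Point elasticity E = (dQ/dP)·(P/Q) = -33.66 × 56.1/553.837 ≈ -3.410.
|E| > 1, so demand is elastic at this price.

-3.410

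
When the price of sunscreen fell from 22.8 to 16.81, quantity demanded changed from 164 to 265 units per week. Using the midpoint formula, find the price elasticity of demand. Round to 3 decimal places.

%ΔQ = (265 − 164)/[(164 + 265)/2] = 101/214.5 ≈ 0.4709.
%Δp = (16.81 − 22.8)/[(22.8 + 16.81)/2] = -5.99/19.805 ≈ -0.3024.
Arc elasticity E = %ΔQ/%Δp ≈ 0.4709/-0.3024 ≈ -1.557.
|E| > 1: demand is elastic over this range.

-1.557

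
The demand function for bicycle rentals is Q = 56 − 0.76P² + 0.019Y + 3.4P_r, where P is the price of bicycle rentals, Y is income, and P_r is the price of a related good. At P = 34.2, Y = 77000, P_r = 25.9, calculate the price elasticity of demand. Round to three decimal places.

Substituting, Q = 56 − 0.76(34.2)² + 0.019(77000) + 3.4(25.9) = 56 − 888.9264 + 1463 + 88.06 = 718.1336.
∂Q/∂P = −2·0.76·P = -51.984, so E_p = -51.984·(34.2/718.1336) ≈ -2.476.
|E_p| > 1: demand is elastic.

-2.476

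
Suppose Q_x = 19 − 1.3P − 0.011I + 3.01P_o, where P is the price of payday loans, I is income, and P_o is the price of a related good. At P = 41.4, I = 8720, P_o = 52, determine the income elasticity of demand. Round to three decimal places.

First evaluate Q_x: 19 − 1.3(41.4) − 0.011(8720) + 3.01(52) = 19 − 53.82 − 95.92 + 156.52 = 25.78.
∂Q_x/∂I = −0.011, so E_I = -0.011·(8720/25.78) ≈ -3.721.
E_I < 0: inferior good.

-3.721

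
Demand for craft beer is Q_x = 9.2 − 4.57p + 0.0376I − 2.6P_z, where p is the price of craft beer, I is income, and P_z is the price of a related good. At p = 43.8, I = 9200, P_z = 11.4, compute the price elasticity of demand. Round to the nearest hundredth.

First evaluate Q_x: 9.2 − 4.57(43.8) + 0.0376(9200) − 2.6(11.4) = 9.2 − 200.166 + 345.92 − 29.64 = 125.314.
∂Q_x/∂p = −4.57, so E_p = (−4.57)·(43.8/125.314) ≈ -1.60.
|E_p| > 1: demand is elastic.

-1.60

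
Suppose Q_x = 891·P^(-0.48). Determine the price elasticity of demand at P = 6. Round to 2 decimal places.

For a Cobb–Douglas (constant-elasticity) form Q_x = A·P^α·…, the elasticity with respect to P equals the exponent α at every point.
Here the exponent on P is -0.48, so the price elasticity of demand is -0.48.

-0.48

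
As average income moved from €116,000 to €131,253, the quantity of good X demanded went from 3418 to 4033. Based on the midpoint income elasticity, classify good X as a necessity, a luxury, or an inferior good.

luxury

%ΔQ = (4033 − 3418)/[(3418+4033)/2] = 615/3725.5 ≈ 0.1651.
%ΔI = (131,253 − 116,000)/[(116,000+131,253)/2] = 15253/123626.5 ≈ 0.1234.
E_I = %ΔQ/%ΔI ≈ 1.338.
E_I > 1: normal good (luxury).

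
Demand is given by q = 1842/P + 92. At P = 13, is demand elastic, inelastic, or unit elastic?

At P = 13, q = 233.6923.
dq/dP = −1842/P² = −10.8994.
Point elasticity E = (dq/dP)·(P/q) = -10.8994 × 13/233.6923 ≈ -0.606.
|E| ≈ 0.606 < 1, so demand is inelastic.

inelastic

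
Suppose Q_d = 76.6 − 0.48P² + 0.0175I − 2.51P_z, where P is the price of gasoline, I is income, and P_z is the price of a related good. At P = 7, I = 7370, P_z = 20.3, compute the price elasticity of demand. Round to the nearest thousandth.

Q_d = 76.6 − 0.48(7)² + 0.0175(7370) − 2.51(20.3) = 76.6 − 23.52 + 128.975 − 50.953 = 131.102.
∂Q_d/∂P = −2·0.48·P = -6.72, so E_p = -6.72·(7/131.102) ≈ -0.359.
|E_p| < 1: demand is inelastic.

-0.359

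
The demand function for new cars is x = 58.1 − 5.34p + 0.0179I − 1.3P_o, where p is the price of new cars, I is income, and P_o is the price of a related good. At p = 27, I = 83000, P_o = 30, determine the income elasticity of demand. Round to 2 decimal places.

Substituting, x = 58.1 − 5.34(27) + 0.0179(83000) − 1.3(30) = 58.1 − 144.18 + 1485.7 − 39 = 1360.62.
∂x/∂I = +0.0179, so E_I = 0.0179·(83000/1360.62) ≈ 1.09.
E_I > 1: normal good (luxury).

1.09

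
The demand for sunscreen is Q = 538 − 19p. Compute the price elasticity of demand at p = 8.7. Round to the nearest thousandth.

At p = 8.7, Q = 372.7.
dQ/dp = −19.
Point elasticity E = (dQ/dp)·(p/Q) = -19 × 8.7/372.7 ≈ -0.444.
|E| < 1, so demand is inelastic at this price.

-0.444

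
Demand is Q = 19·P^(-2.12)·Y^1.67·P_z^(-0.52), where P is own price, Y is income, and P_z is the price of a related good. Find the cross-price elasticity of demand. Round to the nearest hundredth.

-0.52

For a Cobb–Douglas (constant-elasticity) form Q = A·P_z^α·…, the elasticity with respect to P_z equals the exponent α at every point.
Here the exponent on P_z is -0.52, so the cross-price elasticity of demand is -0.52.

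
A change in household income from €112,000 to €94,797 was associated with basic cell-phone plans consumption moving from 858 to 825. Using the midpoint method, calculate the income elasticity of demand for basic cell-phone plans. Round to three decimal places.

0.236

%ΔQ = (825 − 858)/[(858+825)/2] = -33/841.5 ≈ -0.0392.
%ΔY = (94,797 − 112,000)/[(112,000+94,797)/2] = -17203/103398.5 ≈ -0.1664.
E_I = %ΔQ/%ΔY ≈ 0.236.
E_I ∈ (0,1): normal good (necessity).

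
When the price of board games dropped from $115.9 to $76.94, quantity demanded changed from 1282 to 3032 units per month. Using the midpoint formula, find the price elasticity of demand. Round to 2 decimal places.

-2.01

%Δq = (3032 − 1282)/[(1282 + 3032)/2] = 1750/2157 ≈ 0.8113.
%Δp = (76.94 − 115.9)/[(115.9 + 76.94)/2] = -38.96/96.42 ≈ -0.4041.
Arc elasticity E = %Δq/%Δp ≈ 0.8113/-0.4041 ≈ -2.01.
|E| > 1: demand is elastic over this range.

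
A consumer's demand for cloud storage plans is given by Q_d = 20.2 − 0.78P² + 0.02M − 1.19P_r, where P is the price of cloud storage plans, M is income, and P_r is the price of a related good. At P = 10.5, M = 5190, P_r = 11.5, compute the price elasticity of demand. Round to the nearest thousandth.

-7.072

At the given point, Q_d = 20.2 − 0.78(10.5)² + 0.02(5190) − 1.19(11.5) = 20.2 − 85.995 + 103.8 − 13.685 = 24.32.
∂Q_d/∂P = −2·0.78·P = -16.38, so E_p = -16.38·(10.5/24.32) ≈ -7.072.
|E_p| > 1: demand is elastic.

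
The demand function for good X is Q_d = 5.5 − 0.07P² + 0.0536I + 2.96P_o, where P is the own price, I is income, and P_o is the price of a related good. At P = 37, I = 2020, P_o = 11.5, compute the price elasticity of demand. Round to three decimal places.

Evaluating quantity at (P, I, P_o) gives Q_d = 5.5 − 0.07(37)² + 0.0536(2020) + 2.96(11.5) = 5.5 − 95.83 + 108.272 + 34.04 = 51.982.
∂Q_d/∂P = −2·0.07·P = -5.18, so E_p = -5.18·(37/51.982) ≈ -3.687.
|E_p| > 1: demand is elastic.

-3.687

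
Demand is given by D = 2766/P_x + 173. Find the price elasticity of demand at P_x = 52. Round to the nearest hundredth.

At P_x = 52, D = 226.1923.
dD/dP_x = −2766/P_x² = −1.0229.
Point elasticity E = (dD/dP_x)·(P_x/D) = -1.0229 × 52/226.1923 ≈ -0.24.
|E| < 1, so demand is inelastic at this price.

-0.24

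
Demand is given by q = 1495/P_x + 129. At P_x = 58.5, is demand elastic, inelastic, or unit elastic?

At P_x = 58.5, q = 154.5556.
dq/dP_x = −1495/P_x² = −0.4368.
Point elasticity E = (dq/dP_x)·(P_x/q) = -0.4368 × 58.5/154.5556 ≈ -0.165.
|E| ≈ 0.165 < 1, so demand is inelastic.

inelastic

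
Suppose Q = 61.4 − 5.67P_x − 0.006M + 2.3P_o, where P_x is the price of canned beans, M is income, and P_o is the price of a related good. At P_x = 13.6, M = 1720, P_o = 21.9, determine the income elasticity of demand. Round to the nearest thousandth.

-0.424

First evaluate Q: 61.4 − 5.67(13.6) − 0.006(1720) + 2.3(21.9) = 61.4 − 77.112 − 10.32 + 50.37 = 24.338.
∂Q/∂M = −0.006, so E_I = -0.006·(1720/24.338) ≈ -0.424.
E_I < 0: inferior good.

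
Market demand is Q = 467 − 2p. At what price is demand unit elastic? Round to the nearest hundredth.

116.75

For linear demand Q = a − bp, E = −bp/(a − bp). |E| = 1 ⇒ bp = a − bp ⇒ p = a/(2b).
p = 467/(2·2) = 116.75.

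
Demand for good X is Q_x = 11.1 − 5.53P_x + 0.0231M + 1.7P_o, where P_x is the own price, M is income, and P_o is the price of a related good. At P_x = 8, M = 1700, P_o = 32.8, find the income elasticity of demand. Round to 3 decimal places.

At the given point, Q_x = 11.1 − 5.53(8) + 0.0231(1700) + 1.7(32.8) = 11.1 − 44.24 + 39.27 + 55.76 = 61.89.
∂Q_x/∂M = +0.0231, so E_I = 0.0231·(1700/61.89) ≈ 0.635.
E_I ∈ (0,1): normal good (necessity).

0.635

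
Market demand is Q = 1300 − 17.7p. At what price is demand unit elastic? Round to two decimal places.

36.72

For linear demand Q = a − bp, E = −bp/(a − bp). |E| = 1 ⇒ bp = a − bp ⇒ p = a/(2b).
p = 1300/(2·17.7) ≈ 36.72.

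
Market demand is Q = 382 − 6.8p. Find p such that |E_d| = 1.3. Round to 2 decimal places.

31.75

Set −bp/(a − bp) = −1.3 ⇒ bp = 1.3(a − bp) ⇒ bp(1+1.3) = 1.3·a.
p = 1.3·382/(6.8·2.3) ≈ 31.75.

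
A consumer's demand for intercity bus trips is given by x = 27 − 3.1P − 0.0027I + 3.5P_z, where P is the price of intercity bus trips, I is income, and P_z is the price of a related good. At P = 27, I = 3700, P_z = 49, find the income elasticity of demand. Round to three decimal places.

Evaluating quantity at (P, I, P_z) gives x = 27 − 3.1(27) − 0.0027(3700) + 3.5(49) = 27 − 83.7 − 9.99 + 171.5 = 104.81.
∂x/∂I = −0.0027, so E_I = -0.0027·(3700/104.81) ≈ -0.095.
E_I < 0: inferior good.

-0.095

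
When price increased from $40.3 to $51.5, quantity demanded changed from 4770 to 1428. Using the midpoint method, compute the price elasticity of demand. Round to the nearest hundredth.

%ΔQ = (1428 − 4770)/[(4770 + 1428)/2] = -3342/3099 ≈ -1.0784.
%ΔP = (51.5 − 40.3)/[(40.3 + 51.5)/2] = 11.2/45.9 ≈ 0.2440.
Arc elasticity E = %ΔQ/%ΔP ≈ -1.0784/0.2440 ≈ -4.42.
|E| > 1: demand is elastic over this range.

-4.42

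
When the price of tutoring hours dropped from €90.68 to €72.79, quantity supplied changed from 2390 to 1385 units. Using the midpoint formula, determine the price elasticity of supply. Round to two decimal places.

%ΔQ = (1385 − 2390)/[(2390 + 1385)/2] = -1005/1887.5 ≈ -0.5325.
%ΔP = (72.79 − 90.68)/[(90.68 + 72.79)/2] = -17.89/81.735 ≈ -0.2189.
Arc elasticity E = %ΔQ/%ΔP ≈ -0.5325/-0.2189 ≈ 2.43.
|E| > 1: supply is elastic over this range.

2.43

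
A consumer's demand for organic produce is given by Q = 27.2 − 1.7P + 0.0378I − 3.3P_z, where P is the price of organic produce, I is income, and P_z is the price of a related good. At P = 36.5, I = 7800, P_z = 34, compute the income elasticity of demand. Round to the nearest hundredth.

At the given point, Q = 27.2 − 1.7(36.5) + 0.0378(7800) − 3.3(34) = 27.2 − 62.05 + 294.84 − 112.2 = 147.79.
∂Q/∂I = +0.0378, so E_I = 0.0378·(7800/147.79) ≈ 1.99.
E_I > 1: normal good (luxury).

1.99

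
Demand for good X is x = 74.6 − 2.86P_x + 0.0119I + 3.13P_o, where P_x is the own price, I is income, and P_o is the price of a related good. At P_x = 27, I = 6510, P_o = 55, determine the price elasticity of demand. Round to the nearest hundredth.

-0.31

Substituting, x = 74.6 − 2.86(27) + 0.0119(6510) + 3.13(55) = 74.6 − 77.22 + 77.469 + 172.15 = 246.999.
∂x/∂P_x = −2.86, so E_p = (−2.86)·(27/246.999) ≈ -0.31.
|E_p| < 1: demand is inelastic.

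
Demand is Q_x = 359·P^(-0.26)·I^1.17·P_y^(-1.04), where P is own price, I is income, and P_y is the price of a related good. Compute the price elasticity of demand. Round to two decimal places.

For a Cobb–Douglas (constant-elasticity) form Q_x = A·P^α·…, the elasticity with respect to P equals the exponent α at every point.
Here the exponent on P is -0.26, so the price elasticity of demand is -0.26.

-0.26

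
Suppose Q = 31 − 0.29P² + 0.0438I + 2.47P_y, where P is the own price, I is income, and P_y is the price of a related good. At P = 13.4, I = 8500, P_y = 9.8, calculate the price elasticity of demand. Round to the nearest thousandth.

At the given point, Q = 31 − 0.29(13.4)² + 0.0438(8500) + 2.47(9.8) = 31 − 52.0724 + 372.3 + 24.206 = 375.4336.
∂Q/∂P = −2·0.29·P = -7.772, so E_p = -7.772·(13.4/375.4336) ≈ -0.277.
|E_p| < 1: demand is inelastic.

-0.277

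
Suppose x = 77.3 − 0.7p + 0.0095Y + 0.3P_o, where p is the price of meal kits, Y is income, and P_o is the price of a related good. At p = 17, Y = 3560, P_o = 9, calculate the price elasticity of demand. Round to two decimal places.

-0.12

x = 77.3 − 0.7(17) + 0.0095(3560) + 0.3(9) = 77.3 − 11.9 + 33.82 + 2.7 = 101.92.
∂x/∂p = −0.7, so E_p = (−0.7)·(17/101.92) ≈ -0.12.
|E_p| < 1: demand is inelastic.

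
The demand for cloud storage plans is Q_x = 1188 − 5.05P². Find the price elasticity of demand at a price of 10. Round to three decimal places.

At P = 10, Q_x = 683.
dQ_x/dP = −2·5.05·P = −101.
Point elasticity E = (dQ_x/dP)·(P/Q_x) = -101 × 10/683 ≈ -1.479.
|E| > 1, so demand is elastic at this price.

-1.479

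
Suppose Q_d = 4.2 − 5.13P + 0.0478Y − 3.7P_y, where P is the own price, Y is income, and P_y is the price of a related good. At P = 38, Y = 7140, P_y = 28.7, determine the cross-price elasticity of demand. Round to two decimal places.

-2.39

At the given point, Q_d = 4.2 − 5.13(38) + 0.0478(7140) − 3.7(28.7) = 4.2 − 194.94 + 341.292 − 106.19 = 44.362.
∂Q_d/∂P_y = −3.7, so E_xy = -3.7·(28.7/44.362) ≈ -2.39.
E_xy < 0: the goods are complements.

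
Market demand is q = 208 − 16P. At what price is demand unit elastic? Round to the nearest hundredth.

For linear demand q = a − bP, E = −bP/(a − bP). |E| = 1 ⇒ bP = a − bP ⇒ P = a/(2b).
P = 208/(2·16) = 6.50.

6.50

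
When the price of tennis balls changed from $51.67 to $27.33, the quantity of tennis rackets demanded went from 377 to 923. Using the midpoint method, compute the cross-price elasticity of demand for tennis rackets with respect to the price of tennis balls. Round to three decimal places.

%ΔQ_x = (923 − 377)/[(377+923)/2] = 546/650 ≈ 0.8400.
%ΔP_y = (27.33 − 51.67)/[(51.67+27.33)/2] ≈ -0.6162.
E_xy = 0.8400/-0.6162 ≈ -1.363.
E_xy < 0, so tennis rackets and tennis balls are complements.

-1.363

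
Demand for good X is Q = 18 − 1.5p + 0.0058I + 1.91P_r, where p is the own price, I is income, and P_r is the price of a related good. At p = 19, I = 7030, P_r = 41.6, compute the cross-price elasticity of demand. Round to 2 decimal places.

0.72

Substituting, Q = 18 − 1.5(19) + 0.0058(7030) + 1.91(41.6) = 18 − 28.5 + 40.774 + 79.456 = 109.73.
∂Q/∂P_r = +1.91, so E_xy = 1.91·(41.6/109.73) ≈ 0.72.
E_xy > 0: the goods are substitutes.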